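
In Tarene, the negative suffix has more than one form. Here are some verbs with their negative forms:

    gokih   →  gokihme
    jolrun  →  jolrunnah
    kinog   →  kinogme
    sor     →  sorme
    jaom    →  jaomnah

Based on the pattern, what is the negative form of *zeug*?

zeugme

The suffix is conditioned by the final consonant: -nah when the stem ends in a nasal (*jolrun*, *jaom*); -me when the stem ends in a non-nasal consonant (*gokih*, *kinog*, *sor*).
*zeug*: final consonant = /g/, non-nasal → -me → *zeugme*.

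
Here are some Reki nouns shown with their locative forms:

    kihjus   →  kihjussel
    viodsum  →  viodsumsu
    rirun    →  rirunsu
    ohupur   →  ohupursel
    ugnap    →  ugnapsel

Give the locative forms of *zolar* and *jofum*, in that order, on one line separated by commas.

zolarsel, jofumsu

The suffix is conditioned by the final consonant: -su when the stem ends in a nasal (*viodsum*, *rirun*); -sel when the stem ends in a non-nasal consonant (*kihjus*, *ohupur*, *ugnap*).
*zolar* — final consonant /r/ (non-nasal) → -sel → *zolarsel*.
Since the final consonant of *jofum* is /m/ (a nasal), it takes -su, giving *jofumsu*.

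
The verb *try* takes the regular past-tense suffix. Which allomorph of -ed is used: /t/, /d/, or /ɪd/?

/d/

The stem *try* ends in a voiced sound other than /d/.
The -ed suffix is realized as /ɪd/ after /t, d/; as /t/ after other voiceless consonants; and as /d/ after other voiced sounds.
So -ed on *try* is pronounced /d/.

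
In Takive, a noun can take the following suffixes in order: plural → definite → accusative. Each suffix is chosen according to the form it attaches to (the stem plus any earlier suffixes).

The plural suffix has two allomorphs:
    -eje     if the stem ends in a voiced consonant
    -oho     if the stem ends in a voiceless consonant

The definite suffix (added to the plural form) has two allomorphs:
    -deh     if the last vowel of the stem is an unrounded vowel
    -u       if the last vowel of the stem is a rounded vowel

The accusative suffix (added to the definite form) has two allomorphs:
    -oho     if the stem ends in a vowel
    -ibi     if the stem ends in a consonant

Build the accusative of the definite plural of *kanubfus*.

*kanubfus*: final consonant = /s/, voiceless → -oho → *kanubfusoho*.
The plural form *kanubfusoho* — last vowel /o/ (a rounded vowel) → -u → *kanubfusohou*.
The definite form *kanubfusohou* — final sound /u/ (a vowel) → -oho → *kanubfusohouoho*.

kanubfusohouoho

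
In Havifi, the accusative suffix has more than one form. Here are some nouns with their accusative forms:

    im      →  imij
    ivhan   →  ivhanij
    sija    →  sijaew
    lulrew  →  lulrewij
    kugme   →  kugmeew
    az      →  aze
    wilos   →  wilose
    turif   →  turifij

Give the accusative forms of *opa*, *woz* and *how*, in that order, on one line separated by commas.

opaew, woze, howij

The alternation tracks the final sound of the stem — -e when the stem ends in a sibilant (*az*, *wilos*); -ij when the stem ends in a non-sibilant consonant (*im*, *ivhan*, *lulrew*, *turif*); -ew when the stem ends in a vowel (*sija*, *kugme*).
*opa*: final sound = /a/, a vowel → -ew → *opaew*.
Since the final sound of *woz* is /z/ (a sibilant), it takes -e, giving *woze*.
*how*: final sound = /w/, a non-sibilant consonant → -ij → *howij*.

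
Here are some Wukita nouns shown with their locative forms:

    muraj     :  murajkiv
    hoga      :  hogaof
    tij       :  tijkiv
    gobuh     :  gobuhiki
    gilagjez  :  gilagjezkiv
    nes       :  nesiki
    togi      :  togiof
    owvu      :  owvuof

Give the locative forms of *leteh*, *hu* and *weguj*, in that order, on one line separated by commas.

letehiki, huof, wegujkiv

The alternation tracks the final sound of the stem — -iki when the stem ends in a voiceless consonant (*gobuh*, *nes*); -kiv when the stem ends in a voiced consonant (*muraj*, *tij*, *gilagjez*); -of when the stem ends in a vowel (*hoga*, *togi*, *owvu*).
The final sound of *leteh* is /h/, which is a voiceless consonant, so the suffix is -iki, giving *letehiki*.
The final sound of *hu* is /u/, which is a vowel, so the suffix is -of, giving *huof*.
The final sound of *weguj* is /j/, which is a voiced consonant, so the suffix is -kiv, giving *wegujkiv*.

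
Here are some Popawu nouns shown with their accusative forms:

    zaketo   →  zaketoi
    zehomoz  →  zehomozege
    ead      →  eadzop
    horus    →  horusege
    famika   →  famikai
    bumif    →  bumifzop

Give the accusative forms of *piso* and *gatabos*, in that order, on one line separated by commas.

Looking at the final sound of each stem: -ege when the stem ends in a sibilant (*zehomoz*, *horus*); -zop when the stem ends in a non-sibilant consonant (*ead*, *bumif*); -i when the stem ends in a vowel (*zaketo*, *famika*).
Since the final sound of *piso* is /o/ (a vowel), it takes -i, giving *pisoi*.
*gatabos*: final sound = /s/, a sibilant → -ege → *gatabosege*.

pisoi, gatabosege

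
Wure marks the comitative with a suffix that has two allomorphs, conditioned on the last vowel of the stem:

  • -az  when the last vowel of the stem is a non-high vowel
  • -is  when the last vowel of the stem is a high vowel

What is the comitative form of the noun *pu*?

puis

*pu* — last vowel /u/ (a high vowel) → -is → *puis*.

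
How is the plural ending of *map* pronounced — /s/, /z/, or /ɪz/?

/s/

The stem *map* ends in a voiceless non-sibilant consonant.
The plural suffix surfaces as /ɪz/ after sibilants, /s/ after other voiceless consonants, and /z/ after other voiced sounds.
So the plural -s on *map* is pronounced /s/.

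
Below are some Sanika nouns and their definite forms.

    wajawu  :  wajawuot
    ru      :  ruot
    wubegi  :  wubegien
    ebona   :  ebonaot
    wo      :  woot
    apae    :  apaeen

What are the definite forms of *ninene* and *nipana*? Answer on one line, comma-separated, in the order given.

nineneen, nipanaot

The suffix is conditioned by the last vowel: -en when the last vowel of the stem is a front vowel (*wubegi*, *apae*); -ot when the last vowel of the stem is a back vowel (*wajawu*, *ru*, *ebona*, *wo*).
*ninene*: last vowel = /e/, a front vowel → -en → *nineneen*.
Since the last vowel of *nipana* is /a/ (a back vowel), it takes -ot, giving *nipanaot*.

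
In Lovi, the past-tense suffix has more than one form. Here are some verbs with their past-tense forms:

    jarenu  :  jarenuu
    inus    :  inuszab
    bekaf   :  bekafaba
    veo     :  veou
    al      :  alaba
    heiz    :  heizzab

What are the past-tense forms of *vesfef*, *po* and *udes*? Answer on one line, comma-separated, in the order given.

The alternation tracks the final sound of the stem — -zab when the stem ends in a sibilant (*inus*, *heiz*); -aba when the stem ends in a non-sibilant consonant (*bekaf*, *al*); -u when the stem ends in a vowel (*jarenu*, *veo*).
*vesfef* — final sound /f/ (a non-sibilant consonant) → -aba → *vesfefaba*.
The final sound of *po* is /o/, which is a vowel, so the suffix is -u, giving *pou*.
*udes* — final sound /s/ (a sibilant) → -zab → *udeszab*.

vesfefaba, pou, udeszab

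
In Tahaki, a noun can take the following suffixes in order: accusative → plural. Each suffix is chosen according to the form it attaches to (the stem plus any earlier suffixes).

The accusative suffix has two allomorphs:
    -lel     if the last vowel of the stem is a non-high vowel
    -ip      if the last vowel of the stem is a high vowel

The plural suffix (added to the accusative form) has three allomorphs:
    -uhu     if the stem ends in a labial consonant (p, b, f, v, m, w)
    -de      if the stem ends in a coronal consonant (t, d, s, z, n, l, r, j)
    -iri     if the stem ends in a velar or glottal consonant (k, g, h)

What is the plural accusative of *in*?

*in* — last vowel /i/ (a high vowel) → -ip → *inip*.
Since the final consonant of the accusative form *inip* is /p/ (labial), it takes -uhu, giving *inipuhu*.

inipuhu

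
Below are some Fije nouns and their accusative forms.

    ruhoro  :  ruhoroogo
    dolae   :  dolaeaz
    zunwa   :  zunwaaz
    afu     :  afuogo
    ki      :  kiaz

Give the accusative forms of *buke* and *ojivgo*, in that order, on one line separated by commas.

bukeaz, ojivgoogo

Looking at the last vowel of each stem: -ogo when the last vowel of the stem is a rounded vowel (*ruhoro*, *afu*); -az when the last vowel of the stem is an unrounded vowel (*dolae*, *zunwa*, *ki*).
Since the last vowel of *buke* is /e/ (an unrounded vowel), it takes -az, giving *bukeaz*.
*ojivgo*: last vowel = /o/, a rounded vowel → -ogo → *ojivgoogo*.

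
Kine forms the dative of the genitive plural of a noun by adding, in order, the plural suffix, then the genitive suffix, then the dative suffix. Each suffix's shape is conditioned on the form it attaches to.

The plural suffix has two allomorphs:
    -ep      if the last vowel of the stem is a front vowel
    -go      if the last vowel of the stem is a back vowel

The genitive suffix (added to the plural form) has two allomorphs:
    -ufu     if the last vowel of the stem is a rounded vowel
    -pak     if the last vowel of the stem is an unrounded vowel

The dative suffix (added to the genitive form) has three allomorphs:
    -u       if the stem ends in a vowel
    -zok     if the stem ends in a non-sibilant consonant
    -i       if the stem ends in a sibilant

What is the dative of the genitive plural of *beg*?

Since the last vowel of *beg* is /e/ (a front vowel), it takes -ep, giving *begep*.
The plural form *begep*: last vowel = /e/, an unrounded vowel → -pak → *begeppak*.
Since the final sound of the genitive form *begeppak* is /k/ (a non-sibilant consonant), it takes -zok, giving *begeppakzok*.

begeppakzok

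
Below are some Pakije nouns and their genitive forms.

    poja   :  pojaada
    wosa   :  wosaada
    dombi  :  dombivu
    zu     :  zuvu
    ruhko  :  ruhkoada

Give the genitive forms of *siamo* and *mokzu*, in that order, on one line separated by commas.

The alternation tracks the last vowel of the stem — -vu when the last vowel of the stem is a high vowel (*dombi*, *zu*); -ada when the last vowel of the stem is a non-high vowel (*poja*, *wosa*, *ruhko*).
The last vowel of *siamo* is /o/, which is a non-high vowel, so the suffix is -ada, giving *siamoada*.
The last vowel of *mokzu* is /u/, which is a high vowel, so the suffix is -vu, giving *mokzuvu*.

siamoada, mokzuvu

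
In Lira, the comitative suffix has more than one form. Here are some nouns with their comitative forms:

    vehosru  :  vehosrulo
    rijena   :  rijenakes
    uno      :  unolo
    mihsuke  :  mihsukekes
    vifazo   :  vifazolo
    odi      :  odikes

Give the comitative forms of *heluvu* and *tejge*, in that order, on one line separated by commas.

heluvulo, tejgekes

The pattern is rounding harmony: -lo when the last vowel of the stem is a rounded vowel (*vehosru*, *uno*, *vifazo*); -kes when the last vowel of the stem is an unrounded vowel (*rijena*, *mihsuke*, *odi*).
*heluvu*: last vowel = /u/, a rounded vowel → -lo → *heluvulo*.
Since the last vowel of *tejge* is /e/ (an unrounded vowel), it takes -kes, giving *tejgekes*.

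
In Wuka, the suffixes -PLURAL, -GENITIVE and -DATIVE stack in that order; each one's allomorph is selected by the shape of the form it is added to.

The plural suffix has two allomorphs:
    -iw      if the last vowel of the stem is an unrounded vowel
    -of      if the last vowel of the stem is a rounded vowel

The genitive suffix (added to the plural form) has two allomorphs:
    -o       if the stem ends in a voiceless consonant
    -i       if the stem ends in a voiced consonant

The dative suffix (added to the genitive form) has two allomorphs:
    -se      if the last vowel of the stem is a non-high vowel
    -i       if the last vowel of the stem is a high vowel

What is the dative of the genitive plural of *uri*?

*uri*: last vowel = /i/, an unrounded vowel → -iw → *uriiw*.
The final consonant of the plural form *uriiw* is /w/, which is voiced, so the genitive suffix is -i, giving *uriiwi*.
The genitive form *uriiwi* — last vowel /i/ (a high vowel) → -i → *uriiwii*.

uriiwii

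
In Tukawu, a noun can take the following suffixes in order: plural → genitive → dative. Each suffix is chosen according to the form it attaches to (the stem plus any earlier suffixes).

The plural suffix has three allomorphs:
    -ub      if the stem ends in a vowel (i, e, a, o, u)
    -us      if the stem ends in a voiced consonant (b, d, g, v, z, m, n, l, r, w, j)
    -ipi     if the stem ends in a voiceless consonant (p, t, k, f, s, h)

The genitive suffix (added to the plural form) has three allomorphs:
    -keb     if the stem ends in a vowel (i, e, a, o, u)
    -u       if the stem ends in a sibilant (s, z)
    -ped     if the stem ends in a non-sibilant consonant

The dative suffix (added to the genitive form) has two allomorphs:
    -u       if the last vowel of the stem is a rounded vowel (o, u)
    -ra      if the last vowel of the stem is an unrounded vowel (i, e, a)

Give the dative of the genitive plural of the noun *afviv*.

*afviv* — final sound /v/ (a voiced consonant) → -us → *afvivus*.
Since the final sound of the plural form *afvivus* is /s/ (a sibilant), it takes -u, giving *afvivusu*.
The genitive form *afvivusu* — last vowel /u/ (a rounded vowel) → -u → *afvivusuu*.

afvivusuu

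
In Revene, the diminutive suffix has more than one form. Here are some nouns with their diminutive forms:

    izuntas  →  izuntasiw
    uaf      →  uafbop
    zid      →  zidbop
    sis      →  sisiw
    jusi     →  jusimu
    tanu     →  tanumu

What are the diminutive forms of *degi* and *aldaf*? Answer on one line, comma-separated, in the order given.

degimu, aldafbop

The pattern is sibilance of the final sound: -iw when the stem ends in a sibilant (*izuntas*, *sis*); -bop when the stem ends in a non-sibilant consonant (*uaf*, *zid*); -mu when the stem ends in a vowel (*jusi*, *tanu*).
*degi* — final sound /i/ (a vowel) → -mu → *degimu*.
*aldaf*: final sound = /f/, a non-sibilant consonant → -bop → *aldafbop*.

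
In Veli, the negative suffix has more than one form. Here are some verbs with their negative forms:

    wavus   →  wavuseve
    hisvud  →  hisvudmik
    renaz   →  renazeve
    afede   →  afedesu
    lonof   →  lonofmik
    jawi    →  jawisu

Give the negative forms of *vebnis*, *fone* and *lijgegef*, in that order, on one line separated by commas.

Looking at the final sound of each stem: -eve when the stem ends in a sibilant (*wavus*, *renaz*); -mik when the stem ends in a non-sibilant consonant (*hisvud*, *lonof*); -su when the stem ends in a vowel (*afede*, *jawi*).
*vebnis* — final sound /s/ (a sibilant) → -eve → *vebniseve*.
Since the final sound of *fone* is /e/ (a vowel), it takes -su, giving *fonesu*.
*lijgegef* — final sound /f/ (a non-sibilant consonant) → -mik → *lijgegefmik*.

vebniseve, fonesu, lijgegefmik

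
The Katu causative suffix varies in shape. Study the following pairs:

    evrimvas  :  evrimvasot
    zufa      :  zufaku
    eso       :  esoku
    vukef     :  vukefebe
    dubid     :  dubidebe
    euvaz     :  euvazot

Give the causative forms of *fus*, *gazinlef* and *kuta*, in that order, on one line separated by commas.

fusot, gazinlefebe, kutaku

The suffix is conditioned by the final sound: -ot when the stem ends in a sibilant (*evrimvas*, *euvaz*); -ebe when the stem ends in a non-sibilant consonant (*vukef*, *dubid*); -ku when the stem ends in a vowel (*zufa*, *eso*).
The final sound of *fus* is /s/, which is a sibilant, so the suffix is -ot, giving *fusot*.
*gazinlef* — final sound /f/ (a non-sibilant consonant) → -ebe → *gazinlefebe*.
*kuta*: final sound = /a/, a vowel → -ku → *kutaku*.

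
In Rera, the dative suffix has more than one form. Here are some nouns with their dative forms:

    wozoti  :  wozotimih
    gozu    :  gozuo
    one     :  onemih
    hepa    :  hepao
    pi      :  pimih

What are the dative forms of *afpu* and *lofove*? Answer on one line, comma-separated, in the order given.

afpuo, lofovemih

Looking at the last vowel of each stem: -mih when the last vowel of the stem is a front vowel (*wozoti*, *one*, *pi*); -o when the last vowel of the stem is a back vowel (*gozu*, *hepa*).
*afpu*: last vowel = /u/, a back vowel → -o → *afpuo*.
*lofove*: last vowel = /e/, a front vowel → -mih → *lofovemih*.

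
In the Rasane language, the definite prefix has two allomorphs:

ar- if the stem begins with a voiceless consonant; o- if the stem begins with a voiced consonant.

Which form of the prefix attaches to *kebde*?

The first consonant of *kebde* is /k/, which is voiceless, so the prefix is ar-.

ar-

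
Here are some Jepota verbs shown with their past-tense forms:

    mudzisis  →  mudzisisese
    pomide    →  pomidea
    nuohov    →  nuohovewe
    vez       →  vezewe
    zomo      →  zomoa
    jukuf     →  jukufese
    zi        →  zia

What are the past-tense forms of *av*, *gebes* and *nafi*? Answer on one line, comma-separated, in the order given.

avewe, gebesese, nafia

The alternation tracks the final sound of the stem — -ese when the stem ends in a voiceless consonant (*mudzisis*, *jukuf*); -ewe when the stem ends in a voiced consonant (*nuohov*, *vez*); -a when the stem ends in a vowel (*pomide*, *zomo*, *zi*).
Since the final sound of *av* is /v/ (a voiced consonant), it takes -ewe, giving *avewe*.
Since the final sound of *gebes* is /s/ (a voiceless consonant), it takes -ese, giving *gebesese*.
Since the final sound of *nafi* is /i/ (a vowel), it takes -a, giving *nafia*.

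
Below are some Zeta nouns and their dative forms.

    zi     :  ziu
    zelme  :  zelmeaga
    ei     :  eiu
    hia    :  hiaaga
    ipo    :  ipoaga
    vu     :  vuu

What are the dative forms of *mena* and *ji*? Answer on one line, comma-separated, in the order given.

The suffix is conditioned by the last vowel: -u when the last vowel of the stem is a high vowel (*zi*, *ei*, *vu*); -aga when the last vowel of the stem is a non-high vowel (*zelme*, *hia*, *ipo*).
Since the last vowel of *mena* is /a/ (a non-high vowel), it takes -aga, giving *menaaga*.
Since the last vowel of *ji* is /i/ (a high vowel), it takes -u, giving *jiu*.

menaaga, jiu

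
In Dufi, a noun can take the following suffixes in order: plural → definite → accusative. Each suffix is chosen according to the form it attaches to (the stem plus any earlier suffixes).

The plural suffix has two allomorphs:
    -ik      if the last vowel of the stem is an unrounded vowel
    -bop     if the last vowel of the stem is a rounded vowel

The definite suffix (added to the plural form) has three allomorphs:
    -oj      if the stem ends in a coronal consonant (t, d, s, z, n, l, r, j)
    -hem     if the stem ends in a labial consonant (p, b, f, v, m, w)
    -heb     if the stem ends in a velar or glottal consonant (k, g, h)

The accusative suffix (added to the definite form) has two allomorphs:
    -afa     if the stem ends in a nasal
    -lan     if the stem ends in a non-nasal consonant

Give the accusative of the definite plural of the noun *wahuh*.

The last vowel of *wahuh* is /u/, which is a rounded vowel, so the plural suffix is -bop, giving *wahuhbop*.
The final consonant of the plural form *wahuhbop* is /p/, which is labial, so the definite suffix is -hem, giving *wahuhbophem*.
The definite form *wahuhbophem* — final consonant /m/ (a nasal) → -afa → *wahuhbophemafa*.

wahuhbophemafa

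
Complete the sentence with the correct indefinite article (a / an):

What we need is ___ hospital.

The indefinite article is chosen by the initial *sound* of the following word, not its spelling.
*hospital* begins with the sound /h/ (h is pronounced) — a consonant sound.
So the article is *a*: What we need is a hospital.

a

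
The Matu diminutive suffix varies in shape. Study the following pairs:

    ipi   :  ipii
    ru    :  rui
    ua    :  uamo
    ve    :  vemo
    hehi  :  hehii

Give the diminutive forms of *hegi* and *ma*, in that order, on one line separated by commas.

The pattern is height harmony: -i when the last vowel of the stem is a high vowel (*ipi*, *ru*, *hehi*); -mo when the last vowel of the stem is a non-high vowel (*ua*, *ve*).
Since the last vowel of *hegi* is /i/ (a high vowel), it takes -i, giving *hegii*.
The last vowel of *ma* is /a/, which is a non-high vowel, so the suffix is -mo, giving *mamo*.

hegii, mamo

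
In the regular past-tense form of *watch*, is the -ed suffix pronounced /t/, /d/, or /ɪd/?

The stem *watch* ends in a voiceless consonant other than /t/.
The -ed suffix is realized as /ɪd/ after /t, d/; as /t/ after other voiceless consonants; and as /d/ after other voiced sounds.
So -ed on *watch* is pronounced /t/.

/t/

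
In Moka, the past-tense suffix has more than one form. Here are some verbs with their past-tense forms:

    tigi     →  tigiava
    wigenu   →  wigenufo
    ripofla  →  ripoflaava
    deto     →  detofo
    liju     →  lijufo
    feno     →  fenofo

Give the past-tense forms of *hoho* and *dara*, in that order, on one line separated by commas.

hohofo, daraava

Looking at the last vowel of each stem: -fo when the last vowel of the stem is a rounded vowel (*wigenu*, *deto*, *liju*, *feno*); -ava when the last vowel of the stem is an unrounded vowel (*tigi*, *ripofla*).
*hoho*: last vowel = /o/, a rounded vowel → -fo → *hohofo*.
The last vowel of *dara* is /a/, which is an unrounded vowel, so the suffix is -ava, giving *daraava*.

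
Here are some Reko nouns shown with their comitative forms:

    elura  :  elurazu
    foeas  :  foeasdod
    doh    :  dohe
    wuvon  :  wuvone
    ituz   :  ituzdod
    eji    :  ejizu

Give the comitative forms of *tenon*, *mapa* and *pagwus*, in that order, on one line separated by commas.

The pattern is sibilance of the final sound: -dod when the stem ends in a sibilant (*foeas*, *ituz*); -e when the stem ends in a non-sibilant consonant (*doh*, *wuvon*); -zu when the stem ends in a vowel (*elura*, *eji*).
The final sound of *tenon* is /n/, which is a non-sibilant consonant, so the suffix is -e, giving *tenone*.
The final sound of *mapa* is /a/, which is a vowel, so the suffix is -zu, giving *mapazu*.
Since the final sound of *pagwus* is /s/ (a sibilant), it takes -dod, giving *pagwusdod*.

tenone, mapazu, pagwusdod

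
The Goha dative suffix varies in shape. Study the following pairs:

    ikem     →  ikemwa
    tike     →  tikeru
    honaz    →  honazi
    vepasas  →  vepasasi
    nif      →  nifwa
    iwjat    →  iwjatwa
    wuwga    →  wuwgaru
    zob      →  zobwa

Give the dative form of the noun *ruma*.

rumaru

The alternation tracks the final sound of the stem — -i when the stem ends in a sibilant (*honaz*, *vepasas*); -wa when the stem ends in a non-sibilant consonant (*ikem*, *nif*, *iwjat*, *zob*); -ru when the stem ends in a vowel (*tike*, *wuwga*).
*ruma* — final sound /a/ (a vowel) → -ru → *rumaru*.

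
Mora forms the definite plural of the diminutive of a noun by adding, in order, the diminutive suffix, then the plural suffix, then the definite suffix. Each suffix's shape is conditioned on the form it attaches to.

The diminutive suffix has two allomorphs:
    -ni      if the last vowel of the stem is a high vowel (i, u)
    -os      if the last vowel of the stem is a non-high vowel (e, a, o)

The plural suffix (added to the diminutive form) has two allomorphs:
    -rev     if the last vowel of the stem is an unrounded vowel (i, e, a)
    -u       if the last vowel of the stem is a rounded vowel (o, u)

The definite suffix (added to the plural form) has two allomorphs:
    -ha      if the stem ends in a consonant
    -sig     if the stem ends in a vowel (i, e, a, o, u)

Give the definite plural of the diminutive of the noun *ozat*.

ozatosusig

*ozat*: last vowel = /a/, a non-high vowel → -os → *ozatos*.
The diminutive form *ozatos*: last vowel = /o/, a rounded vowel → -u → *ozatosu*.
The plural form *ozatosu*: final sound = /u/, a vowel → -sig → *ozatosusig*.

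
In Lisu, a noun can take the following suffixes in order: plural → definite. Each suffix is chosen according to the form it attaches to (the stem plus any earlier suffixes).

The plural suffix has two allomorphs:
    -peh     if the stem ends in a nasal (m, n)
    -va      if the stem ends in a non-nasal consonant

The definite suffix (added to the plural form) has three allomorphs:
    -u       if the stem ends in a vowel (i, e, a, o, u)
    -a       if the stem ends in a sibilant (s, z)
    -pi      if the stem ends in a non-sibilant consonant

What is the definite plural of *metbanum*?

Since the final consonant of *metbanum* is /m/ (a nasal), it takes -peh, giving *metbanumpeh*.
The plural form *metbanumpeh* — final sound /h/ (a non-sibilant consonant) → -pi → *metbanumpehpi*.

metbanumpehpi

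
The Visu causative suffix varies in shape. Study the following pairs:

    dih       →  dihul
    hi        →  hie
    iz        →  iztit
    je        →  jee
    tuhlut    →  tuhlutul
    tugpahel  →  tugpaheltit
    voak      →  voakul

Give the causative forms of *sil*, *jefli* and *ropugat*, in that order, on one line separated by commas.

siltit, jeflie, ropugatul

Looking at the final sound of each stem: -ul when the stem ends in a voiceless consonant (*dih*, *tuhlut*, *voak*); -tit when the stem ends in a voiced consonant (*iz*, *tugpahel*); -e when the stem ends in a vowel (*hi*, *je*).
*sil*: final sound = /l/, a voiced consonant → -tit → *siltit*.
Since the final sound of *jefli* is /i/ (a vowel), it takes -e, giving *jeflie*.
*ropugat* — final sound /t/ (a voiceless consonant) → -ul → *ropugatul*.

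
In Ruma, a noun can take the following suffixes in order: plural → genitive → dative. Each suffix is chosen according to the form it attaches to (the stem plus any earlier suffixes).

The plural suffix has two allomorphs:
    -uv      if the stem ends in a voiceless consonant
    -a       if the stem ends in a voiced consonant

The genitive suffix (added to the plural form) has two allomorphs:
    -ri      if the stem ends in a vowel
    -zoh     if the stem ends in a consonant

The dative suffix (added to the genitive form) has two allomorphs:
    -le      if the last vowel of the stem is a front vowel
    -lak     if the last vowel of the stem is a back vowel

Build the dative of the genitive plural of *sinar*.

sinararile

Since the final consonant of *sinar* is /r/ (voiced), it takes -a, giving *sinara*.
The final sound of the plural form *sinara* is /a/, which is a vowel, so the genitive suffix is -ri, giving *sinarari*.
The last vowel of the genitive form *sinarari* is /i/, which is a front vowel, so the dative suffix is -le, giving *sinararile*.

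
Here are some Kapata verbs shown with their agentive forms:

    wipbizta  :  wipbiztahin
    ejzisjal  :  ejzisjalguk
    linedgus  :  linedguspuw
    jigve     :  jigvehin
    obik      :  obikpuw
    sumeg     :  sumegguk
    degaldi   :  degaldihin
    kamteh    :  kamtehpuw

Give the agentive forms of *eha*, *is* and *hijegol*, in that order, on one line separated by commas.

Looking at the final sound of each stem: -puw when the stem ends in a voiceless consonant (*linedgus*, *obik*, *kamteh*); -guk when the stem ends in a voiced consonant (*ejzisjal*, *sumeg*); -hin when the stem ends in a vowel (*wipbizta*, *jigve*, *degaldi*).
The final sound of *eha* is /a/, which is a vowel, so the suffix is -hin, giving *ehahin*.
*is*: final sound = /s/, a voiceless consonant → -puw → *ispuw*.
*hijegol*: final sound = /l/, a voiced consonant → -guk → *hijegolguk*.

ehahin, ispuw, hijegolguk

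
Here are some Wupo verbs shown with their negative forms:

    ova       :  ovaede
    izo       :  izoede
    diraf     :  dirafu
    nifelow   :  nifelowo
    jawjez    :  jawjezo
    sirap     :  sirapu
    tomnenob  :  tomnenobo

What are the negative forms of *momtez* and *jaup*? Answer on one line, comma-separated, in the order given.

momtezo, jaupu

The pattern is voicing of the final sound: -u when the stem ends in a voiceless consonant (*diraf*, *sirap*); -o when the stem ends in a voiced consonant (*nifelow*, *jawjez*, *tomnenob*); -ede when the stem ends in a vowel (*ova*, *izo*).
*momtez*: final sound = /z/, a voiced consonant → -o → *momtezo*.
The final sound of *jaup* is /p/, which is a voiceless consonant, so the suffix is -u, giving *jaupu*.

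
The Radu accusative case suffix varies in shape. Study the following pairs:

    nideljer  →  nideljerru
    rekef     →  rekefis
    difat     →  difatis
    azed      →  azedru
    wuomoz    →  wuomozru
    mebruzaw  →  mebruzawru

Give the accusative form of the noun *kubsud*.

kubsudru

The pattern is voicing of the final consonant: -is when the stem ends in a voiceless consonant (*rekef*, *difat*); -ru when the stem ends in a voiced consonant (*nideljer*, *azed*, *wuomoz*, *mebruzaw*).
*kubsud* — final consonant /d/ (voiced) → -ru → *kubsudru*.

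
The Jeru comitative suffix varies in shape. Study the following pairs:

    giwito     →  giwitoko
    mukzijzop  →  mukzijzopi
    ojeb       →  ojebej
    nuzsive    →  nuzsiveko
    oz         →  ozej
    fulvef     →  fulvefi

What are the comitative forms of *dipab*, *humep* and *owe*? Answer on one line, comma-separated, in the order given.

Looking at the final sound of each stem: -i when the stem ends in a voiceless consonant (*mukzijzop*, *fulvef*); -ej when the stem ends in a voiced consonant (*ojeb*, *oz*); -ko when the stem ends in a vowel (*giwito*, *nuzsive*).
The final sound of *dipab* is /b/, which is a voiced consonant, so the suffix is -ej, giving *dipabej*.
*humep* — final sound /p/ (a voiceless consonant) → -i → *humepi*.
*owe* — final sound /e/ (a vowel) → -ko → *oweko*.

dipabej, humepi, oweko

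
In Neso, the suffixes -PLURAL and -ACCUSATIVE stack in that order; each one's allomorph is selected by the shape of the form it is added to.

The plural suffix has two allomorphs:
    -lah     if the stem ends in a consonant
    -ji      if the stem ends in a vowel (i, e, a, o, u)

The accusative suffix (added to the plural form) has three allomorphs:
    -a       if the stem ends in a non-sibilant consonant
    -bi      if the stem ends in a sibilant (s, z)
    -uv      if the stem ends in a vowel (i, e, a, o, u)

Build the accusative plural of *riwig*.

The final sound of *riwig* is /g/, which is a consonant, so the plural suffix is -lah, giving *riwiglah*.
Since the final sound of the plural form *riwiglah* is /h/ (a non-sibilant consonant), it takes -a, giving *riwiglaha*.

riwiglaha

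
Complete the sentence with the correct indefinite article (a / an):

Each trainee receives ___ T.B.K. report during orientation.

a

The indefinite article is chosen by the initial *sound* of the following word, not its spelling.
The initialism *T.B.K.* is read letter by letter; the first letter, T, is pronounced /tiː/, which begins with a consonant sound.
So the article is *a*: Each trainee receives a T.B.K. report during orientation.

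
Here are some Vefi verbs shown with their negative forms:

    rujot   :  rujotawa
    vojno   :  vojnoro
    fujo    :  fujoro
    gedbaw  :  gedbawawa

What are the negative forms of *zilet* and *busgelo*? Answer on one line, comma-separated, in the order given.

Looking at the final sound of each stem: -awa when the stem ends in a consonant (*rujot*, *gedbaw*); -ro when the stem ends in a vowel (*vojno*, *fujo*).
*zilet*: final sound = /t/, a consonant → -awa → *ziletawa*.
Since the final sound of *busgelo* is /o/ (a vowel), it takes -ro, giving *busgeloro*.

ziletawa, busgeloro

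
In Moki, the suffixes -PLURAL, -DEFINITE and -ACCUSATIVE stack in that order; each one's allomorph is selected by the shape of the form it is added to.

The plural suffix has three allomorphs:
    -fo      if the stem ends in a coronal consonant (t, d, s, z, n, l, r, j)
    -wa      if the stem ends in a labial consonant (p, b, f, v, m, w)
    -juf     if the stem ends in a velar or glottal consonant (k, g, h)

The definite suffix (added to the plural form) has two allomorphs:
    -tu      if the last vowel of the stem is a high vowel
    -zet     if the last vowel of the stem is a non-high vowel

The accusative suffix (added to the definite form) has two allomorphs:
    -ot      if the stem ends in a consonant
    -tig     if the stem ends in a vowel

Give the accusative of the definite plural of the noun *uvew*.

The final consonant of *uvew* is /w/, which is labial, so the plural suffix is -wa, giving *uvewwa*.
The plural form *uvewwa*: last vowel = /a/, a non-high vowel → -zet → *uvewwazet*.
The final sound of the definite form *uvewwazet* is /t/, which is a consonant, so the accusative suffix is -ot, giving *uvewwazetot*.

uvewwazetot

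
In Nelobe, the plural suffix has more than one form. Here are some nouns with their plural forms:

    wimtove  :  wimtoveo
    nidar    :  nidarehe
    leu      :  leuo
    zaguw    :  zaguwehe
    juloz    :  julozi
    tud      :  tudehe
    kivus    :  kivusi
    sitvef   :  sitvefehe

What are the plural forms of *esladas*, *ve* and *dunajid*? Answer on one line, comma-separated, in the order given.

Looking at the final sound of each stem: -i when the stem ends in a sibilant (*juloz*, *kivus*); -ehe when the stem ends in a non-sibilant consonant (*nidar*, *zaguw*, *tud*, *sitvef*); -o when the stem ends in a vowel (*wimtove*, *leu*).
*esladas*: final sound = /s/, a sibilant → -i → *esladasi*.
*ve* — final sound /e/ (a vowel) → -o → *veo*.
*dunajid*: final sound = /d/, a non-sibilant consonant → -ehe → *dunajidehe*.

esladasi, veo, dunajidehe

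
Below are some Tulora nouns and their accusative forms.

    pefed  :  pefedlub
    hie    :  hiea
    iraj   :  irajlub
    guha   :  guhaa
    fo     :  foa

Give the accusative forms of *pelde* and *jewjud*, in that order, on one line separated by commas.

peldea, jewjudlub

The pattern is consonant vs. vowel: -lub when the stem ends in a consonant (*pefed*, *iraj*); -a when the stem ends in a vowel (*hie*, *guha*, *fo*).
Since the final sound of *pelde* is /e/ (a vowel), it takes -a, giving *peldea*.
The final sound of *jewjud* is /d/, which is a consonant, so the suffix is -lub, giving *jewjudlub*.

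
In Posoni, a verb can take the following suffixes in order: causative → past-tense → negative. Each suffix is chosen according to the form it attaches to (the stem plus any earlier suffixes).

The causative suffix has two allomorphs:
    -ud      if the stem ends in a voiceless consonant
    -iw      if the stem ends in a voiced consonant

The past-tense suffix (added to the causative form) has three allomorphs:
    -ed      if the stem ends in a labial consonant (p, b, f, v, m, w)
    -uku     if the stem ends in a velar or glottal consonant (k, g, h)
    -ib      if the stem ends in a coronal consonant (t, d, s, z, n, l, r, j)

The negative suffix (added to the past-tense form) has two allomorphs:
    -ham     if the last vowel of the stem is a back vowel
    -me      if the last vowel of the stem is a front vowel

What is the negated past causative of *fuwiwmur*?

fuwiwmuriwedme

*fuwiwmur* — final consonant /r/ (voiced) → -iw → *fuwiwmuriw*.
Since the final consonant of the causative form *fuwiwmuriw* is /w/ (labial), it takes -ed, giving *fuwiwmuriwed*.
The past-tense form *fuwiwmuriwed* — last vowel /e/ (a front vowel) → -me → *fuwiwmuriwedme*.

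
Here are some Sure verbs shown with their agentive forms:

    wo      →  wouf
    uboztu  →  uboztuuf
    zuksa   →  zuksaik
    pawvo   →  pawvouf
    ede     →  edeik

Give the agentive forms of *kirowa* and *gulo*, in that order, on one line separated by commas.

kirowaik, gulouf

The pattern is rounding harmony: -uf when the last vowel of the stem is a rounded vowel (*wo*, *uboztu*, *pawvo*); -ik when the last vowel of the stem is an unrounded vowel (*zuksa*, *ede*).
Since the last vowel of *kirowa* is /a/ (an unrounded vowel), it takes -ik, giving *kirowaik*.
Since the last vowel of *gulo* is /o/ (a rounded vowel), it takes -uf, giving *gulouf*.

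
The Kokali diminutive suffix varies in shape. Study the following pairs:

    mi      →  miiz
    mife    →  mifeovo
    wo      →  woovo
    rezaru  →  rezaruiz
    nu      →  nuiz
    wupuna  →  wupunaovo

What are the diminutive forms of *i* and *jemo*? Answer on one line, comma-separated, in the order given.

Looking at the last vowel of each stem: -iz when the last vowel of the stem is a high vowel (*mi*, *rezaru*, *nu*); -ovo when the last vowel of the stem is a non-high vowel (*mife*, *wo*, *wupuna*).
Since the last vowel of *i* is /i/ (a high vowel), it takes -iz, giving *iiz*.
Since the last vowel of *jemo* is /o/ (a non-high vowel), it takes -ovo, giving *jemoovo*.

iiz, jemoovo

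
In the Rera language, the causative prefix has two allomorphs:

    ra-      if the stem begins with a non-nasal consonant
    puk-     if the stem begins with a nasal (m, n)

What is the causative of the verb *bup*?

*bup* — first consonant /b/ (non-nasal) → ra- → *rabup*.

rabup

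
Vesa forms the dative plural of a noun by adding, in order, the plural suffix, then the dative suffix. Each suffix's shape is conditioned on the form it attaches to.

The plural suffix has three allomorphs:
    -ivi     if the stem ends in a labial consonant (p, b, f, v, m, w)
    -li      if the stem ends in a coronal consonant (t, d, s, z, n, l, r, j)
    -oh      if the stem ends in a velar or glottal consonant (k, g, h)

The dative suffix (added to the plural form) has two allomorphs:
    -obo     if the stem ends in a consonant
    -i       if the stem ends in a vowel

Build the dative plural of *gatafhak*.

gatafhakohobo

*gatafhak* — final consonant /k/ (velar/glottal) → -oh → *gatafhakoh*.
The plural form *gatafhakoh*: final sound = /h/, a consonant → -obo → *gatafhakohobo*.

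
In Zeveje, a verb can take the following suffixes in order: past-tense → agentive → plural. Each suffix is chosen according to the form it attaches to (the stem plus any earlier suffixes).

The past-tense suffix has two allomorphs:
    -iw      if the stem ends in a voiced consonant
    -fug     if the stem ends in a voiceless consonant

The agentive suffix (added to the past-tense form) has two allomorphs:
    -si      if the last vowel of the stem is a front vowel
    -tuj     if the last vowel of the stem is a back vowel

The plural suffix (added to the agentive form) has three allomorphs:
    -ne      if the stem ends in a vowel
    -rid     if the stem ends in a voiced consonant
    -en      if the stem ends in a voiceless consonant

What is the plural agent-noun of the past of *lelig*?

*lelig* — final consonant /g/ (voiced) → -iw → *leligiw*.
Since the last vowel of the past-tense form *leligiw* is /i/ (a front vowel), it takes -si, giving *leligiwsi*.
The agentive form *leligiwsi*: final sound = /i/, a vowel → -ne → *leligiwsine*.

leligiwsine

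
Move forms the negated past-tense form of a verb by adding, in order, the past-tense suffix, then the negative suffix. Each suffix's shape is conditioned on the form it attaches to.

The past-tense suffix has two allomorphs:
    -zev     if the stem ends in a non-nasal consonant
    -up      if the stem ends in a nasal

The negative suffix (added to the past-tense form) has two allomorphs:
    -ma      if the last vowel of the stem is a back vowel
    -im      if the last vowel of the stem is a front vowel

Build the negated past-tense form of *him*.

The final consonant of *him* is /m/, which is a nasal, so the past-tense suffix is -up, giving *himup*.
Since the last vowel of the past-tense form *himup* is /u/ (a back vowel), it takes -ma, giving *himupma*.

himupma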